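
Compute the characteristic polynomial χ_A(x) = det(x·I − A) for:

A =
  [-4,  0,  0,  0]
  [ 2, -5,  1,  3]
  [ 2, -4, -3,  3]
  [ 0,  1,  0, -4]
x^4 + 16*x^3 + 96*x^2 + 256*x + 256

Expanding det(x·I − A) (e.g. by cofactor expansion or by noting that A is similar to its Jordan form J, which has the same characteristic polynomial as A) gives
  χ_A(x) = x^4 + 16*x^3 + 96*x^2 + 256*x + 256
which factors as (x + 4)^4. The eigenvalues (with algebraic multiplicities) are λ = -4 with multiplicity 4.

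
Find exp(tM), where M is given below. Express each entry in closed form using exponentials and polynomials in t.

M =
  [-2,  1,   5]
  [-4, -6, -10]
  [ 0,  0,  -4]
e^{tM} =
  [2*t*exp(-4*t) + exp(-4*t), t*exp(-4*t), 5*t*exp(-4*t)]
  [-4*t*exp(-4*t), -2*t*exp(-4*t) + exp(-4*t), -10*t*exp(-4*t)]
  [0, 0, exp(-4*t)]

Strategy: write M = P · J · P⁻¹ where J is a Jordan canonical form, so e^{tM} = P · e^{tJ} · P⁻¹, and e^{tJ} can be computed block-by-block.

M has Jordan form
J =
  [-4,  1,  0]
  [ 0, -4,  0]
  [ 0,  0, -4]
(up to reordering of blocks).

Per-block formulas:
  For a 2×2 Jordan block J_2(-4): exp(t · J_2(-4)) = e^(-4t)·(I + t·N), where N is the 2×2 nilpotent shift.
  For a 1×1 block at λ = -4: exp(t · [-4]) = [e^(-4t)].

After assembling e^{tJ} and conjugating by P, we get:

e^{tM} =
  [2*t*exp(-4*t) + exp(-4*t), t*exp(-4*t), 5*t*exp(-4*t)]
  [-4*t*exp(-4*t), -2*t*exp(-4*t) + exp(-4*t), -10*t*exp(-4*t)]
  [0, 0, exp(-4*t)]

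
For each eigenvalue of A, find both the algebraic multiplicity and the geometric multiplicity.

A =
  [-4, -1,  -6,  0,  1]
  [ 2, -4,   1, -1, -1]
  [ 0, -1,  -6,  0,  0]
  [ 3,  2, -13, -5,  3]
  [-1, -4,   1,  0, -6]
λ = -5: alg = 5, geom = 2

Step 1 — factor the characteristic polynomial to read off the algebraic multiplicities:
  χ_A(x) = (x + 5)^5

Step 2 — compute geometric multiplicities via the rank-nullity identity g(λ) = n − rank(A − λI):
  rank(A − (-5)·I) = 3, so dim ker(A − (-5)·I) = n − 3 = 2

Summary:
  λ = -5: algebraic multiplicity = 5, geometric multiplicity = 2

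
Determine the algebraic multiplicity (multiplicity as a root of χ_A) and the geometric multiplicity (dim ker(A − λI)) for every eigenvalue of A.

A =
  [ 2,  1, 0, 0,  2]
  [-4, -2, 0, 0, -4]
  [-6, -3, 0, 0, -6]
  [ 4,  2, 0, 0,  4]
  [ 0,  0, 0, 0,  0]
λ = 0: alg = 5, geom = 4

Step 1 — factor the characteristic polynomial to read off the algebraic multiplicities:
  χ_A(x) = x^5

Step 2 — compute geometric multiplicities via the rank-nullity identity g(λ) = n − rank(A − λI):
  rank(A − (0)·I) = 1, so dim ker(A − (0)·I) = n − 1 = 4

Summary:
  λ = 0: algebraic multiplicity = 5, geometric multiplicity = 4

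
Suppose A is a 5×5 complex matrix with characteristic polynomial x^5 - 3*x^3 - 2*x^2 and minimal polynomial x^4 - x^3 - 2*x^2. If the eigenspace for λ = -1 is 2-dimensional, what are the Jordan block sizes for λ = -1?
Block sizes for λ = -1: [1, 1]

Step 1 — from the characteristic polynomial, algebraic multiplicity of λ = -1 is 2. From dim ker(A − (-1)·I) = 2, there are exactly 2 Jordan blocks for λ = -1.
Step 2 — from the minimal polynomial, the factor (x + 1) tells us the largest block for λ = -1 has size 1.
Step 3 — with total size 2, 2 blocks, and largest block 1, the block sizes (in nonincreasing order) are [1, 1].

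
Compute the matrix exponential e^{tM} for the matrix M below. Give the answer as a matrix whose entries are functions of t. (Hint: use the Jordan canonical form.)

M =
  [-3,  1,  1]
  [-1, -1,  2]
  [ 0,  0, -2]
e^{tM} =
  [-t*exp(-2*t) + exp(-2*t), t*exp(-2*t), t^2*exp(-2*t)/2 + t*exp(-2*t)]
  [-t*exp(-2*t), t*exp(-2*t) + exp(-2*t), t^2*exp(-2*t)/2 + 2*t*exp(-2*t)]
  [0, 0, exp(-2*t)]

Strategy: write M = P · J · P⁻¹ where J is a Jordan canonical form, so e^{tM} = P · e^{tJ} · P⁻¹, and e^{tJ} can be computed block-by-block.

M has Jordan form
J =
  [-2,  1,  0]
  [ 0, -2,  1]
  [ 0,  0, -2]
(up to reordering of blocks).

Per-block formulas:
  For a 3×3 Jordan block J_3(-2): exp(t · J_3(-2)) = e^(-2t)·(I + t·N + (t^2/2)·N^2), where N is the 3×3 nilpotent shift.

After assembling e^{tJ} and conjugating by P, we get:

e^{tM} =
  [-t*exp(-2*t) + exp(-2*t), t*exp(-2*t), t^2*exp(-2*t)/2 + t*exp(-2*t)]
  [-t*exp(-2*t), t*exp(-2*t) + exp(-2*t), t^2*exp(-2*t)/2 + 2*t*exp(-2*t)]
  [0, 0, exp(-2*t)]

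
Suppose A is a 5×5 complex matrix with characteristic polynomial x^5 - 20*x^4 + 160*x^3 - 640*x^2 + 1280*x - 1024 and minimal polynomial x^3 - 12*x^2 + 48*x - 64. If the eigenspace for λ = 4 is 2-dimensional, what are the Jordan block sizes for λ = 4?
Block sizes for λ = 4: [3, 2]

Step 1 — from the characteristic polynomial, algebraic multiplicity of λ = 4 is 5. From dim ker(A − (4)·I) = 2, there are exactly 2 Jordan blocks for λ = 4.
Step 2 — from the minimal polynomial, the factor (x − 4)^3 tells us the largest block for λ = 4 has size 3.
Step 3 — with total size 5, 2 blocks, and largest block 3, the block sizes (in nonincreasing order) are [3, 2].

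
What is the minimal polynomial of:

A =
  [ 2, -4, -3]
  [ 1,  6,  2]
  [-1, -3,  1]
x^3 - 9*x^2 + 27*x - 27

The characteristic polynomial is χ_A(x) = (x - 3)^3, so the eigenvalues are known. The minimal polynomial is
  m_A(x) = Π_λ (x − λ)^{k_λ}
where k_λ is the size of the *largest* Jordan block for λ (equivalently, the smallest k with (A − λI)^k v = 0 for every generalised eigenvector v of λ).

  λ = 3: largest Jordan block has size 3, contributing (x − 3)^3

So m_A(x) = (x - 3)^3 = x^3 - 9*x^2 + 27*x - 27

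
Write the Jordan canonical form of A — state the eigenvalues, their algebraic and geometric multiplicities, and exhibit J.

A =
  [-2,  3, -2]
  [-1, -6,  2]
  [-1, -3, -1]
J_2(-3) ⊕ J_1(-3)

The characteristic polynomial is
  det(x·I − A) = x^3 + 9*x^2 + 27*x + 27 = (x + 3)^3

Eigenvalues and multiplicities (the geometric multiplicity of λ is n − rank(A − λI), which equals the number of Jordan blocks for λ):
  λ = -3: algebraic multiplicity = 3, geometric multiplicity = 2

Determining the block sizes for each eigenvalue:
  λ = -3: 2 blocks summing to 3 forces exactly one block of size 2 and the rest size 1 → block sizes [2, 1]

Assembling the blocks gives a Jordan form
J =
  [-3,  1,  0]
  [ 0, -3,  0]
  [ 0,  0, -3]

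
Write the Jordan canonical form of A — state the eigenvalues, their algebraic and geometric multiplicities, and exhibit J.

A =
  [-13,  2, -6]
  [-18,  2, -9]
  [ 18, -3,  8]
J_2(-1) ⊕ J_1(-1)

The characteristic polynomial is
  det(x·I − A) = x^3 + 3*x^2 + 3*x + 1 = (x + 1)^3

Eigenvalues and multiplicities (the geometric multiplicity of λ is n − rank(A − λI), which equals the number of Jordan blocks for λ):
  λ = -1: algebraic multiplicity = 3, geometric multiplicity = 2

Determining the block sizes for each eigenvalue:
  λ = -1: 2 blocks summing to 3 forces exactly one block of size 2 and the rest size 1 → block sizes [2, 1]

Assembling the blocks gives a Jordan form
J =
  [-1,  1,  0]
  [ 0, -1,  0]
  [ 0,  0, -1]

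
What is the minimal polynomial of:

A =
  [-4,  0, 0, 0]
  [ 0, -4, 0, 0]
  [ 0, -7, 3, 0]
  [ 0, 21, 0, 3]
x^2 + x - 12

The characteristic polynomial is χ_A(x) = (x - 3)^2*(x + 4)^2, so the eigenvalues are known. The minimal polynomial is
  m_A(x) = Π_λ (x − λ)^{k_λ}
where k_λ is the size of the *largest* Jordan block for λ (equivalently, the smallest k with (A − λI)^k v = 0 for every generalised eigenvector v of λ).

  λ = -4: largest Jordan block has size 1, contributing (x + 4)
  λ = 3: largest Jordan block has size 1, contributing (x − 3)

So m_A(x) = (x - 3)*(x + 4) = x^2 + x - 12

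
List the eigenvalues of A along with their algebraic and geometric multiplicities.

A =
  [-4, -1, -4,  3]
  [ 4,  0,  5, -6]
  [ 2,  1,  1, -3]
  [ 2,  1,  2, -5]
λ = -2: alg = 4, geom = 2

Step 1 — factor the characteristic polynomial to read off the algebraic multiplicities:
  χ_A(x) = (x + 2)^4

Step 2 — compute geometric multiplicities via the rank-nullity identity g(λ) = n − rank(A − λI):
  rank(A − (-2)·I) = 2, so dim ker(A − (-2)·I) = n − 2 = 2

Summary:
  λ = -2: algebraic multiplicity = 4, geometric multiplicity = 2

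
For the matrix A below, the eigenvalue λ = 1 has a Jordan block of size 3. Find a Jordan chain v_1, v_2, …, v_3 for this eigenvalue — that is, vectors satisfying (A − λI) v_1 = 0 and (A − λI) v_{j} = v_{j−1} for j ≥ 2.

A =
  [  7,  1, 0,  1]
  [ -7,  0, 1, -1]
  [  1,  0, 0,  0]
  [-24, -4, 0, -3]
A Jordan chain for λ = 1 of length 3:
v_1 = (5, -10, 5, -20)ᵀ
v_2 = (6, -7, 1, -24)ᵀ
v_3 = (1, 0, 0, 0)ᵀ

Let N = A − (1)·I. We want v_3 with N^3 v_3 = 0 but N^2 v_3 ≠ 0; then v_{j-1} := N · v_j for j = 3, …, 2.

Pick v_3 = (1, 0, 0, 0)ᵀ.
Then v_2 = N · v_3 = (6, -7, 1, -24)ᵀ.
Then v_1 = N · v_2 = (5, -10, 5, -20)ᵀ.

Sanity check: (A − (1)·I) v_1 = (0, 0, 0, 0)ᵀ = 0. ✓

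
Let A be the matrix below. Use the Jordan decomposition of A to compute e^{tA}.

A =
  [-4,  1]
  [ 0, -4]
e^{tA} =
  [exp(-4*t), t*exp(-4*t)]
  [0, exp(-4*t)]

Strategy: write A = P · J · P⁻¹ where J is a Jordan canonical form, so e^{tA} = P · e^{tJ} · P⁻¹, and e^{tJ} can be computed block-by-block.

A has Jordan form
J =
  [-4,  1]
  [ 0, -4]
(up to reordering of blocks).

Per-block formulas:
  For a 2×2 Jordan block J_2(-4): exp(t · J_2(-4)) = e^(-4t)·(I + t·N), where N is the 2×2 nilpotent shift.

After assembling e^{tJ} and conjugating by P, we get:

e^{tA} =
  [exp(-4*t), t*exp(-4*t)]
  [0, exp(-4*t)]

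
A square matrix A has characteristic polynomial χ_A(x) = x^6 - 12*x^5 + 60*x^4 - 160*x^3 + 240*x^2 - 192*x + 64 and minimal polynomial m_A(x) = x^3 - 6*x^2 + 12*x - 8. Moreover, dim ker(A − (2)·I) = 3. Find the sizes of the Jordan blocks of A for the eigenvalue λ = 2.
Block sizes for λ = 2: [3, 2, 1]

Step 1 — from the characteristic polynomial, algebraic multiplicity of λ = 2 is 6. From dim ker(A − (2)·I) = 3, there are exactly 3 Jordan blocks for λ = 2.
Step 2 — from the minimal polynomial, the factor (x − 2)^3 tells us the largest block for λ = 2 has size 3.
Step 3 — with total size 6, 3 blocks, and largest block 3, the block sizes (in nonincreasing order) are [3, 2, 1].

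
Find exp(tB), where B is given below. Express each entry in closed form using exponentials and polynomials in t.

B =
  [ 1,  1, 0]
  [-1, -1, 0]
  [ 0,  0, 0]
e^{tB} =
  [t + 1, t, 0]
  [-t, 1 - t, 0]
  [0, 0, 1]

Strategy: write B = P · J · P⁻¹ where J is a Jordan canonical form, so e^{tB} = P · e^{tJ} · P⁻¹, and e^{tJ} can be computed block-by-block.

B has Jordan form
J =
  [0, 1, 0]
  [0, 0, 0]
  [0, 0, 0]
(up to reordering of blocks).

Per-block formulas:
  For a 2×2 Jordan block J_2(0): exp(t · J_2(0)) = e^(0t)·(I + t·N), where N is the 2×2 nilpotent shift.
  For a 1×1 block at λ = 0: exp(t · [0]) = [e^(0t)].

After assembling e^{tJ} and conjugating by P, we get:

e^{tB} =
  [t + 1, t, 0]
  [-t, 1 - t, 0]
  [0, 0, 1]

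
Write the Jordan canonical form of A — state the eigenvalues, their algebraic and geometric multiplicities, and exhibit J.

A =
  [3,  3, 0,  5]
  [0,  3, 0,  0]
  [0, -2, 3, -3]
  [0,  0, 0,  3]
J_2(3) ⊕ J_2(3)

The characteristic polynomial is
  det(x·I − A) = x^4 - 12*x^3 + 54*x^2 - 108*x + 81 = (x - 3)^4

Eigenvalues and multiplicities (the geometric multiplicity of λ is n − rank(A − λI), which equals the number of Jordan blocks for λ):
  λ = 3: algebraic multiplicity = 4, geometric multiplicity = 2

Determining the block sizes for each eigenvalue:
  λ = 3: with am = 4 and gm = 2, the partition is not yet determined (e.g. several partitions of 4 into 2 parts exist). Let N = A − (3)·I. Computing rank(N^1) = 2, rank(N^2) = 0; the number of blocks of size ≥ j is rank(N^{j−1}) − rank(N^j), giving [2, 2]. So we have 2 block(s) of size 2 → block sizes [2, 2]

Assembling the blocks gives a Jordan form
J =
  [3, 1, 0, 0]
  [0, 3, 0, 0]
  [0, 0, 3, 1]
  [0, 0, 0, 3]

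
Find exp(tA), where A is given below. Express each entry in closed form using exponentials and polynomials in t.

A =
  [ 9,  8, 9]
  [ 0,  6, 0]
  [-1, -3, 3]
e^{tA} =
  [3*t*exp(6*t) + exp(6*t), -3*t^2*exp(6*t)/2 + 8*t*exp(6*t), 9*t*exp(6*t)]
  [0, exp(6*t), 0]
  [-t*exp(6*t), t^2*exp(6*t)/2 - 3*t*exp(6*t), -3*t*exp(6*t) + exp(6*t)]

Strategy: write A = P · J · P⁻¹ where J is a Jordan canonical form, so e^{tA} = P · e^{tJ} · P⁻¹, and e^{tJ} can be computed block-by-block.

A has Jordan form
J =
  [6, 1, 0]
  [0, 6, 1]
  [0, 0, 6]
(up to reordering of blocks).

Per-block formulas:
  For a 3×3 Jordan block J_3(6): exp(t · J_3(6)) = e^(6t)·(I + t·N + (t^2/2)·N^2), where N is the 3×3 nilpotent shift.

After assembling e^{tJ} and conjugating by P, we get:

e^{tA} =
  [3*t*exp(6*t) + exp(6*t), -3*t^2*exp(6*t)/2 + 8*t*exp(6*t), 9*t*exp(6*t)]
  [0, exp(6*t), 0]
  [-t*exp(6*t), t^2*exp(6*t)/2 - 3*t*exp(6*t), -3*t*exp(6*t) + exp(6*t)]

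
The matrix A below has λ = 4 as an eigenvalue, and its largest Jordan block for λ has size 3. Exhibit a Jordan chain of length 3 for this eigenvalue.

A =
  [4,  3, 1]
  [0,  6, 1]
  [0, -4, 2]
A Jordan chain for λ = 4 of length 3:
v_1 = (2, 0, 0)ᵀ
v_2 = (3, 2, -4)ᵀ
v_3 = (0, 1, 0)ᵀ

Let N = A − (4)·I. We want v_3 with N^3 v_3 = 0 but N^2 v_3 ≠ 0; then v_{j-1} := N · v_j for j = 3, …, 2.

Pick v_3 = (0, 1, 0)ᵀ.
Then v_2 = N · v_3 = (3, 2, -4)ᵀ.
Then v_1 = N · v_2 = (2, 0, 0)ᵀ.

Sanity check: (A − (4)·I) v_1 = (0, 0, 0)ᵀ = 0. ✓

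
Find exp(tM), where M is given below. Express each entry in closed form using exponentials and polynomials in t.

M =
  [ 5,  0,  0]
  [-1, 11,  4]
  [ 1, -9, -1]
e^{tM} =
  [exp(5*t), 0, 0]
  [-t^2*exp(5*t) - t*exp(5*t), 6*t*exp(5*t) + exp(5*t), 4*t*exp(5*t)]
  [3*t^2*exp(5*t)/2 + t*exp(5*t), -9*t*exp(5*t), -6*t*exp(5*t) + exp(5*t)]

Strategy: write M = P · J · P⁻¹ where J is a Jordan canonical form, so e^{tM} = P · e^{tJ} · P⁻¹, and e^{tJ} can be computed block-by-block.

M has Jordan form
J =
  [5, 1, 0]
  [0, 5, 1]
  [0, 0, 5]
(up to reordering of blocks).

Per-block formulas:
  For a 3×3 Jordan block J_3(5): exp(t · J_3(5)) = e^(5t)·(I + t·N + (t^2/2)·N^2), where N is the 3×3 nilpotent shift.

After assembling e^{tJ} and conjugating by P, we get:

e^{tM} =
  [exp(5*t), 0, 0]
  [-t^2*exp(5*t) - t*exp(5*t), 6*t*exp(5*t) + exp(5*t), 4*t*exp(5*t)]
  [3*t^2*exp(5*t)/2 + t*exp(5*t), -9*t*exp(5*t), -6*t*exp(5*t) + exp(5*t)]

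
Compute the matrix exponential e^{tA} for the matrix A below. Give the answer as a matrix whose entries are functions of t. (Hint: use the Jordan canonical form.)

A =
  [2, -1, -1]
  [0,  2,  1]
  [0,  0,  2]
e^{tA} =
  [exp(2*t), -t*exp(2*t), -t^2*exp(2*t)/2 - t*exp(2*t)]
  [0, exp(2*t), t*exp(2*t)]
  [0, 0, exp(2*t)]

Strategy: write A = P · J · P⁻¹ where J is a Jordan canonical form, so e^{tA} = P · e^{tJ} · P⁻¹, and e^{tJ} can be computed block-by-block.

A has Jordan form
J =
  [2, 1, 0]
  [0, 2, 1]
  [0, 0, 2]
(up to reordering of blocks).

Per-block formulas:
  For a 3×3 Jordan block J_3(2): exp(t · J_3(2)) = e^(2t)·(I + t·N + (t^2/2)·N^2), where N is the 3×3 nilpotent shift.

After assembling e^{tJ} and conjugating by P, we get:

e^{tA} =
  [exp(2*t), -t*exp(2*t), -t^2*exp(2*t)/2 - t*exp(2*t)]
  [0, exp(2*t), t*exp(2*t)]
  [0, 0, exp(2*t)]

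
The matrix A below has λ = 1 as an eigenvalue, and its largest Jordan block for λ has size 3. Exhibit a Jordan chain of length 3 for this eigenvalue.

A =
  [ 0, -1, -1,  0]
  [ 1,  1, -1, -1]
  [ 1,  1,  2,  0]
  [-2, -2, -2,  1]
A Jordan chain for λ = 1 of length 3:
v_1 = (-1, 0, 1, -2)ᵀ
v_2 = (-1, 1, 1, -2)ᵀ
v_3 = (1, 0, 0, 0)ᵀ

Let N = A − (1)·I. We want v_3 with N^3 v_3 = 0 but N^2 v_3 ≠ 0; then v_{j-1} := N · v_j for j = 3, …, 2.

Pick v_3 = (1, 0, 0, 0)ᵀ.
Then v_2 = N · v_3 = (-1, 1, 1, -2)ᵀ.
Then v_1 = N · v_2 = (-1, 0, 1, -2)ᵀ.

Sanity check: (A − (1)·I) v_1 = (0, 0, 0, 0)ᵀ = 0. ✓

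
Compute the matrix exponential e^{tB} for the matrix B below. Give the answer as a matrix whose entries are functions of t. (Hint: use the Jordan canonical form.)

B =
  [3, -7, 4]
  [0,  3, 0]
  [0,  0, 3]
e^{tB} =
  [exp(3*t), -7*t*exp(3*t), 4*t*exp(3*t)]
  [0, exp(3*t), 0]
  [0, 0, exp(3*t)]

Strategy: write B = P · J · P⁻¹ where J is a Jordan canonical form, so e^{tB} = P · e^{tJ} · P⁻¹, and e^{tJ} can be computed block-by-block.

B has Jordan form
J =
  [3, 1, 0]
  [0, 3, 0]
  [0, 0, 3]
(up to reordering of blocks).

Per-block formulas:
  For a 2×2 Jordan block J_2(3): exp(t · J_2(3)) = e^(3t)·(I + t·N), where N is the 2×2 nilpotent shift.
  For a 1×1 block at λ = 3: exp(t · [3]) = [e^(3t)].

After assembling e^{tJ} and conjugating by P, we get:

e^{tB} =
  [exp(3*t), -7*t*exp(3*t), 4*t*exp(3*t)]
  [0, exp(3*t), 0]
  [0, 0, exp(3*t)]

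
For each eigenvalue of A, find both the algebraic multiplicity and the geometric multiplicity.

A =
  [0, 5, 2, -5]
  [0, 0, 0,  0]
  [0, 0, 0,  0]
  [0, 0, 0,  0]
λ = 0: alg = 4, geom = 3

Step 1 — factor the characteristic polynomial to read off the algebraic multiplicities:
  χ_A(x) = x^4

Step 2 — compute geometric multiplicities via the rank-nullity identity g(λ) = n − rank(A − λI):
  rank(A − (0)·I) = 1, so dim ker(A − (0)·I) = n − 1 = 3

Summary:
  λ = 0: algebraic multiplicity = 4, geometric multiplicity = 3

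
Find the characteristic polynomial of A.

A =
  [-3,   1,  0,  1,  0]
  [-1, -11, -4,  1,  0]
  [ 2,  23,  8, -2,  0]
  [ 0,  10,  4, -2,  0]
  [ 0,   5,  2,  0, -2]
x^5 + 10*x^4 + 40*x^3 + 80*x^2 + 80*x + 32

Expanding det(x·I − A) (e.g. by cofactor expansion or by noting that A is similar to its Jordan form J, which has the same characteristic polynomial as A) gives
  χ_A(x) = x^5 + 10*x^4 + 40*x^3 + 80*x^2 + 80*x + 32
which factors as (x + 2)^5. The eigenvalues (with algebraic multiplicities) are λ = -2 with multiplicity 5.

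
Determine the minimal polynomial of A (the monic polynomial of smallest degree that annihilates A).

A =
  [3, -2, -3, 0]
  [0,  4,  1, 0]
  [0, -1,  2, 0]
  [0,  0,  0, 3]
x^3 - 9*x^2 + 27*x - 27

The characteristic polynomial is χ_A(x) = (x - 3)^4, so the eigenvalues are known. The minimal polynomial is
  m_A(x) = Π_λ (x − λ)^{k_λ}
where k_λ is the size of the *largest* Jordan block for λ (equivalently, the smallest k with (A − λI)^k v = 0 for every generalised eigenvector v of λ).

  λ = 3: largest Jordan block has size 3, contributing (x − 3)^3

So m_A(x) = (x - 3)^3 = x^3 - 9*x^2 + 27*x - 27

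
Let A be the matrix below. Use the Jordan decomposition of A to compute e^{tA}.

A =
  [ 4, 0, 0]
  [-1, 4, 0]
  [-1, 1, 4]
e^{tA} =
  [exp(4*t), 0, 0]
  [-t*exp(4*t), exp(4*t), 0]
  [-t^2*exp(4*t)/2 - t*exp(4*t), t*exp(4*t), exp(4*t)]

Strategy: write A = P · J · P⁻¹ where J is a Jordan canonical form, so e^{tA} = P · e^{tJ} · P⁻¹, and e^{tJ} can be computed block-by-block.

A has Jordan form
J =
  [4, 1, 0]
  [0, 4, 1]
  [0, 0, 4]
(up to reordering of blocks).

Per-block formulas:
  For a 3×3 Jordan block J_3(4): exp(t · J_3(4)) = e^(4t)·(I + t·N + (t^2/2)·N^2), where N is the 3×3 nilpotent shift.

After assembling e^{tJ} and conjugating by P, we get:

e^{tA} =
  [exp(4*t), 0, 0]
  [-t*exp(4*t), exp(4*t), 0]
  [-t^2*exp(4*t)/2 - t*exp(4*t), t*exp(4*t), exp(4*t)]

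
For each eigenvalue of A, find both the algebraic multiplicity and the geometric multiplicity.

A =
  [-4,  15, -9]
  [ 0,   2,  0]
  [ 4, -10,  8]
λ = 2: alg = 3, geom = 2

Step 1 — factor the characteristic polynomial to read off the algebraic multiplicities:
  χ_A(x) = (x - 2)^3

Step 2 — compute geometric multiplicities via the rank-nullity identity g(λ) = n − rank(A − λI):
  rank(A − (2)·I) = 1, so dim ker(A − (2)·I) = n − 1 = 2

Summary:
  λ = 2: algebraic multiplicity = 3, geometric multiplicity = 2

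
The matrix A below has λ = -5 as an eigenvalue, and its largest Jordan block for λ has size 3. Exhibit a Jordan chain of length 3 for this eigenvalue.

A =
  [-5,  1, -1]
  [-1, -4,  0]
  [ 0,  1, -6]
A Jordan chain for λ = -5 of length 3:
v_1 = (-1, -1, -1)ᵀ
v_2 = (0, -1, 0)ᵀ
v_3 = (1, 0, 0)ᵀ

Let N = A − (-5)·I. We want v_3 with N^3 v_3 = 0 but N^2 v_3 ≠ 0; then v_{j-1} := N · v_j for j = 3, …, 2.

Pick v_3 = (1, 0, 0)ᵀ.
Then v_2 = N · v_3 = (0, -1, 0)ᵀ.
Then v_1 = N · v_2 = (-1, -1, -1)ᵀ.

Sanity check: (A − (-5)·I) v_1 = (0, 0, 0)ᵀ = 0. ✓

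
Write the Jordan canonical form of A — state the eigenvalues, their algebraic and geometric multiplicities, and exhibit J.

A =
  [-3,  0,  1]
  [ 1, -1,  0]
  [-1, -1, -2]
J_3(-2)

The characteristic polynomial is
  det(x·I − A) = x^3 + 6*x^2 + 12*x + 8 = (x + 2)^3

Eigenvalues and multiplicities (the geometric multiplicity of λ is n − rank(A − λI), which equals the number of Jordan blocks for λ):
  λ = -2: algebraic multiplicity = 3, geometric multiplicity = 1

Determining the block sizes for each eigenvalue:
  λ = -2: one block (gm = 1), so the single block has size am = 3 → block sizes [3]

Assembling the blocks gives a Jordan form
J =
  [-2,  1,  0]
  [ 0, -2,  1]
  [ 0,  0, -2]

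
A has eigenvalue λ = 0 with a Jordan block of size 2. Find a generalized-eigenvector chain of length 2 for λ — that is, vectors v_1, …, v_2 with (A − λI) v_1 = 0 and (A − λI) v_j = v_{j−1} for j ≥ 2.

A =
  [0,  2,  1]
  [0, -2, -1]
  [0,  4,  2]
A Jordan chain for λ = 0 of length 2:
v_1 = (2, -2, 4)ᵀ
v_2 = (0, 1, 0)ᵀ

Let N = A − (0)·I. We want v_2 with N^2 v_2 = 0 but N^1 v_2 ≠ 0; then v_{j-1} := N · v_j for j = 2, …, 2.

Pick v_2 = (0, 1, 0)ᵀ.
Then v_1 = N · v_2 = (2, -2, 4)ᵀ.

Sanity check: (A − (0)·I) v_1 = (0, 0, 0)ᵀ = 0. ✓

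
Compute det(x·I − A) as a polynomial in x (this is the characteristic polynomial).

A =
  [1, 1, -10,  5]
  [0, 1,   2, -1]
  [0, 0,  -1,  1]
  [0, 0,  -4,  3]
x^4 - 4*x^3 + 6*x^2 - 4*x + 1

Expanding det(x·I − A) (e.g. by cofactor expansion or by noting that A is similar to its Jordan form J, which has the same characteristic polynomial as A) gives
  χ_A(x) = x^4 - 4*x^3 + 6*x^2 - 4*x + 1
which factors as (x - 1)^4. The eigenvalues (with algebraic multiplicities) are λ = 1 with multiplicity 4.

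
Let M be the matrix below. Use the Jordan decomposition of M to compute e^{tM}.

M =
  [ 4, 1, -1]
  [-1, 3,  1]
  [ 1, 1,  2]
e^{tM} =
  [-t^2*exp(3*t)/2 + t*exp(3*t) + exp(3*t), t*exp(3*t), t^2*exp(3*t)/2 - t*exp(3*t)]
  [-t*exp(3*t), exp(3*t), t*exp(3*t)]
  [-t^2*exp(3*t)/2 + t*exp(3*t), t*exp(3*t), t^2*exp(3*t)/2 - t*exp(3*t) + exp(3*t)]

Strategy: write M = P · J · P⁻¹ where J is a Jordan canonical form, so e^{tM} = P · e^{tJ} · P⁻¹, and e^{tJ} can be computed block-by-block.

M has Jordan form
J =
  [3, 1, 0]
  [0, 3, 1]
  [0, 0, 3]
(up to reordering of blocks).

Per-block formulas:
  For a 3×3 Jordan block J_3(3): exp(t · J_3(3)) = e^(3t)·(I + t·N + (t^2/2)·N^2), where N is the 3×3 nilpotent shift.

After assembling e^{tJ} and conjugating by P, we get:

e^{tM} =
  [-t^2*exp(3*t)/2 + t*exp(3*t) + exp(3*t), t*exp(3*t), t^2*exp(3*t)/2 - t*exp(3*t)]
  [-t*exp(3*t), exp(3*t), t*exp(3*t)]
  [-t^2*exp(3*t)/2 + t*exp(3*t), t*exp(3*t), t^2*exp(3*t)/2 - t*exp(3*t) + exp(3*t)]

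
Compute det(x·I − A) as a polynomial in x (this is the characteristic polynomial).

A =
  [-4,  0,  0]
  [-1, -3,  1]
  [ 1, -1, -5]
x^3 + 12*x^2 + 48*x + 64

Expanding det(x·I − A) (e.g. by cofactor expansion or by noting that A is similar to its Jordan form J, which has the same characteristic polynomial as A) gives
  χ_A(x) = x^3 + 12*x^2 + 48*x + 64
which factors as (x + 4)^3. The eigenvalues (with algebraic multiplicities) are λ = -4 with multiplicity 3.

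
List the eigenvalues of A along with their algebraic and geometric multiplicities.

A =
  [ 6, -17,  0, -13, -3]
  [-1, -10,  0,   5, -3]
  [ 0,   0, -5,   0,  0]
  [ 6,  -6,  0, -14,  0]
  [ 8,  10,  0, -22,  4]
λ = -5: alg = 3, geom = 2; λ = -2: alg = 2, geom = 2

Step 1 — factor the characteristic polynomial to read off the algebraic multiplicities:
  χ_A(x) = (x + 2)^2*(x + 5)^3

Step 2 — compute geometric multiplicities via the rank-nullity identity g(λ) = n − rank(A − λI):
  rank(A − (-5)·I) = 3, so dim ker(A − (-5)·I) = n − 3 = 2
  rank(A − (-2)·I) = 3, so dim ker(A − (-2)·I) = n − 3 = 2

Summary:
  λ = -5: algebraic multiplicity = 3, geometric multiplicity = 2
  λ = -2: algebraic multiplicity = 2, geometric multiplicity = 2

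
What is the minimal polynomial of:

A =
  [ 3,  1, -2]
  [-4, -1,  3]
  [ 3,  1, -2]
x^3

The characteristic polynomial is χ_A(x) = x^3, so the eigenvalues are known. The minimal polynomial is
  m_A(x) = Π_λ (x − λ)^{k_λ}
where k_λ is the size of the *largest* Jordan block for λ (equivalently, the smallest k with (A − λI)^k v = 0 for every generalised eigenvector v of λ).

  λ = 0: largest Jordan block has size 3, contributing (x − 0)^3

So m_A(x) = x^3 = x^3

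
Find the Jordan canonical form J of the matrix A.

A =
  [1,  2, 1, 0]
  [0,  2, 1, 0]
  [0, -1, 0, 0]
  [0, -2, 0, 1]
J_3(1) ⊕ J_1(1)

The characteristic polynomial is
  det(x·I − A) = x^4 - 4*x^3 + 6*x^2 - 4*x + 1 = (x - 1)^4

Eigenvalues and multiplicities (the geometric multiplicity of λ is n − rank(A − λI), which equals the number of Jordan blocks for λ):
  λ = 1: algebraic multiplicity = 4, geometric multiplicity = 2

Determining the block sizes for each eigenvalue:
  λ = 1: with am = 4 and gm = 2, the partition is not yet determined (e.g. several partitions of 4 into 2 parts exist). Let N = A − (1)·I. Computing rank(N^1) = 2, rank(N^2) = 1, rank(N^3) = 0; the number of blocks of size ≥ j is rank(N^{j−1}) − rank(N^j), giving [2, 1, 1]. So we have 1 block(s) of size 3, 1 block(s) of size 1 → block sizes [3, 1]

Assembling the blocks gives a Jordan form
J =
  [1, 1, 0, 0]
  [0, 1, 1, 0]
  [0, 0, 1, 0]
  [0, 0, 0, 1]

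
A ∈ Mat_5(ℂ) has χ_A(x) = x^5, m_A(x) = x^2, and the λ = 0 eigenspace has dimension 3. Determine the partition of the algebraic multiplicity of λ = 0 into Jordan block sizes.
Block sizes for λ = 0: [2, 2, 1]

Step 1 — from the characteristic polynomial, algebraic multiplicity of λ = 0 is 5. From dim ker(A − (0)·I) = 3, there are exactly 3 Jordan blocks for λ = 0.
Step 2 — from the minimal polynomial, the factor (x − 0)^2 tells us the largest block for λ = 0 has size 2.
Step 3 — with total size 5, 3 blocks, and largest block 2, the block sizes (in nonincreasing order) are [2, 2, 1].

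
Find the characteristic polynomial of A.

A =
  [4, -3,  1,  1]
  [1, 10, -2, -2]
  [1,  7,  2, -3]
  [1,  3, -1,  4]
x^4 - 20*x^3 + 150*x^2 - 500*x + 625

Expanding det(x·I − A) (e.g. by cofactor expansion or by noting that A is similar to its Jordan form J, which has the same characteristic polynomial as A) gives
  χ_A(x) = x^4 - 20*x^3 + 150*x^2 - 500*x + 625
which factors as (x - 5)^4. The eigenvalues (with algebraic multiplicities) are λ = 5 with multiplicity 4.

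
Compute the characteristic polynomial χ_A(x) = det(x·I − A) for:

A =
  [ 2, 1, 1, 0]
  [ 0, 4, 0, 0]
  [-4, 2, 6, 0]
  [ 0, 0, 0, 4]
x^4 - 16*x^3 + 96*x^2 - 256*x + 256

Expanding det(x·I − A) (e.g. by cofactor expansion or by noting that A is similar to its Jordan form J, which has the same characteristic polynomial as A) gives
  χ_A(x) = x^4 - 16*x^3 + 96*x^2 - 256*x + 256
which factors as (x - 4)^4. The eigenvalues (with algebraic multiplicities) are λ = 4 with multiplicity 4.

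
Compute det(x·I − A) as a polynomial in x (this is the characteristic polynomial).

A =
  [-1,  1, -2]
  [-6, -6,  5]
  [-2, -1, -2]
x^3 + 9*x^2 + 27*x + 27

Expanding det(x·I − A) (e.g. by cofactor expansion or by noting that A is similar to its Jordan form J, which has the same characteristic polynomial as A) gives
  χ_A(x) = x^3 + 9*x^2 + 27*x + 27
which factors as (x + 3)^3. The eigenvalues (with algebraic multiplicities) are λ = -3 with multiplicity 3.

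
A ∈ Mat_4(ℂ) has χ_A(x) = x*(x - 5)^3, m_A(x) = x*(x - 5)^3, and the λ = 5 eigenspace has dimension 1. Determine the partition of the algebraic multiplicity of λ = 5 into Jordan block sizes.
Block sizes for λ = 5: [3]

Step 1 — from the characteristic polynomial, algebraic multiplicity of λ = 5 is 3. From dim ker(A − (5)·I) = 1, there are exactly 1 Jordan blocks for λ = 5.
Step 2 — from the minimal polynomial, the factor (x − 5)^3 tells us the largest block for λ = 5 has size 3.
Step 3 — with total size 3, 1 blocks, and largest block 3, the block sizes (in nonincreasing order) are [3].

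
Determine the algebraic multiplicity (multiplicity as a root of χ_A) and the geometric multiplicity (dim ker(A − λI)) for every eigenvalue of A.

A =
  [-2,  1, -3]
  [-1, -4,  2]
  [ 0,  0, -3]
λ = -3: alg = 3, geom = 1

Step 1 — factor the characteristic polynomial to read off the algebraic multiplicities:
  χ_A(x) = (x + 3)^3

Step 2 — compute geometric multiplicities via the rank-nullity identity g(λ) = n − rank(A − λI):
  rank(A − (-3)·I) = 2, so dim ker(A − (-3)·I) = n − 2 = 1

Summary:
  λ = -3: algebraic multiplicity = 3, geometric multiplicity = 1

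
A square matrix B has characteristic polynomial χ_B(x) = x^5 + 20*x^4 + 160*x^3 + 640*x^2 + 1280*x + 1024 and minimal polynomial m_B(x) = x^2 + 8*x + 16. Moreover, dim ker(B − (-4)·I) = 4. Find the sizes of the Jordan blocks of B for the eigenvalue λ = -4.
Block sizes for λ = -4: [2, 1, 1, 1]

Step 1 — from the characteristic polynomial, algebraic multiplicity of λ = -4 is 5. From dim ker(B − (-4)·I) = 4, there are exactly 4 Jordan blocks for λ = -4.
Step 2 — from the minimal polynomial, the factor (x + 4)^2 tells us the largest block for λ = -4 has size 2.
Step 3 — with total size 5, 4 blocks, and largest block 2, the block sizes (in nonincreasing order) are [2, 1, 1, 1].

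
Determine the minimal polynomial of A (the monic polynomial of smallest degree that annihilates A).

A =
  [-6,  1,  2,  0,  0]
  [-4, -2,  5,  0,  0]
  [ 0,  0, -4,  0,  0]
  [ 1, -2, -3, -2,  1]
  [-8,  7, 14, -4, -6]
x^3 + 12*x^2 + 48*x + 64

The characteristic polynomial is χ_A(x) = (x + 4)^5, so the eigenvalues are known. The minimal polynomial is
  m_A(x) = Π_λ (x − λ)^{k_λ}
where k_λ is the size of the *largest* Jordan block for λ (equivalently, the smallest k with (A − λI)^k v = 0 for every generalised eigenvector v of λ).

  λ = -4: largest Jordan block has size 3, contributing (x + 4)^3

So m_A(x) = (x + 4)^3 = x^3 + 12*x^2 + 48*x + 64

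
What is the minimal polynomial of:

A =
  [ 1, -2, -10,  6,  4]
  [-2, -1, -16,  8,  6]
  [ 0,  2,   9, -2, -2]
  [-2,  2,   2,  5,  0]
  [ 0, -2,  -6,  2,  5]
x^2 - 8*x + 15

The characteristic polynomial is χ_A(x) = (x - 5)^2*(x - 3)^3, so the eigenvalues are known. The minimal polynomial is
  m_A(x) = Π_λ (x − λ)^{k_λ}
where k_λ is the size of the *largest* Jordan block for λ (equivalently, the smallest k with (A − λI)^k v = 0 for every generalised eigenvector v of λ).

  λ = 3: largest Jordan block has size 1, contributing (x − 3)
  λ = 5: largest Jordan block has size 1, contributing (x − 5)

So m_A(x) = (x - 5)*(x - 3) = x^2 - 8*x + 15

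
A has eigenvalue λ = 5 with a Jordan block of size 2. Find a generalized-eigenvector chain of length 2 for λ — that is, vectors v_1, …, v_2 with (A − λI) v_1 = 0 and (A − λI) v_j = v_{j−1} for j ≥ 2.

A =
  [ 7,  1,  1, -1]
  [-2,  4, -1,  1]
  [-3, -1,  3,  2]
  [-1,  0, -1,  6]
A Jordan chain for λ = 5 of length 2:
v_1 = (2, -2, -3, -1)ᵀ
v_2 = (1, 0, 0, 0)ᵀ

Let N = A − (5)·I. We want v_2 with N^2 v_2 = 0 but N^1 v_2 ≠ 0; then v_{j-1} := N · v_j for j = 2, …, 2.

Pick v_2 = (1, 0, 0, 0)ᵀ.
Then v_1 = N · v_2 = (2, -2, -3, -1)ᵀ.

Sanity check: (A − (5)·I) v_1 = (0, 0, 0, 0)ᵀ = 0. ✓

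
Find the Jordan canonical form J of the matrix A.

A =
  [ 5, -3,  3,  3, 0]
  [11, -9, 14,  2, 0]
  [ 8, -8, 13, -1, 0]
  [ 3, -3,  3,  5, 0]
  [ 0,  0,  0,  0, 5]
J_1(2) ⊕ J_1(2) ⊕ J_2(5) ⊕ J_1(5)

The characteristic polynomial is
  det(x·I − A) = x^5 - 19*x^4 + 139*x^3 - 485*x^2 + 800*x - 500 = (x - 5)^3*(x - 2)^2

Eigenvalues and multiplicities (the geometric multiplicity of λ is n − rank(A − λI), which equals the number of Jordan blocks for λ):
  λ = 2: algebraic multiplicity = 2, geometric multiplicity = 2
  λ = 5: algebraic multiplicity = 3, geometric multiplicity = 2

Determining the block sizes for each eigenvalue:
  λ = 2: gm = am = 2, so every block has size 1 → block sizes [1, 1]
  λ = 5: 2 blocks summing to 3 forces exactly one block of size 2 and the rest size 1 → block sizes [2, 1]

Assembling the blocks gives a Jordan form
J =
  [2, 0, 0, 0, 0]
  [0, 2, 0, 0, 0]
  [0, 0, 5, 1, 0]
  [0, 0, 0, 5, 0]
  [0, 0, 0, 0, 5]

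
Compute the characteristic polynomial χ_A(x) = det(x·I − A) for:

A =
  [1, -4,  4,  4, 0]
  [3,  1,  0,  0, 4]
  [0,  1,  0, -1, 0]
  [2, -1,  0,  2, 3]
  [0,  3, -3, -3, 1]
x^5 - 5*x^4 + 10*x^3 - 10*x^2 + 5*x - 1

Expanding det(x·I − A) (e.g. by cofactor expansion or by noting that A is similar to its Jordan form J, which has the same characteristic polynomial as A) gives
  χ_A(x) = x^5 - 5*x^4 + 10*x^3 - 10*x^2 + 5*x - 1
which factors as (x - 1)^5. The eigenvalues (with algebraic multiplicities) are λ = 1 with multiplicity 5.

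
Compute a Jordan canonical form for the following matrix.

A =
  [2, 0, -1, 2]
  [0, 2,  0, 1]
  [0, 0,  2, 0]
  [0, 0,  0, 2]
J_2(2) ⊕ J_2(2)

The characteristic polynomial is
  det(x·I − A) = x^4 - 8*x^3 + 24*x^2 - 32*x + 16 = (x - 2)^4

Eigenvalues and multiplicities (the geometric multiplicity of λ is n − rank(A − λI), which equals the number of Jordan blocks for λ):
  λ = 2: algebraic multiplicity = 4, geometric multiplicity = 2

Determining the block sizes for each eigenvalue:
  λ = 2: with am = 4 and gm = 2, the partition is not yet determined (e.g. several partitions of 4 into 2 parts exist). Let N = A − (2)·I. Computing rank(N^1) = 2, rank(N^2) = 0; the number of blocks of size ≥ j is rank(N^{j−1}) − rank(N^j), giving [2, 2]. So we have 2 block(s) of size 2 → block sizes [2, 2]

Assembling the blocks gives a Jordan form
J =
  [2, 1, 0, 0]
  [0, 2, 0, 0]
  [0, 0, 2, 1]
  [0, 0, 0, 2]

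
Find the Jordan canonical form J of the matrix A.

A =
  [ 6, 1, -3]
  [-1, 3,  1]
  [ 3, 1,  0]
J_3(3)

The characteristic polynomial is
  det(x·I − A) = x^3 - 9*x^2 + 27*x - 27 = (x - 3)^3

Eigenvalues and multiplicities (the geometric multiplicity of λ is n − rank(A − λI), which equals the number of Jordan blocks for λ):
  λ = 3: algebraic multiplicity = 3, geometric multiplicity = 1

Determining the block sizes for each eigenvalue:
  λ = 3: one block (gm = 1), so the single block has size am = 3 → block sizes [3]

Assembling the blocks gives a Jordan form
J =
  [3, 1, 0]
  [0, 3, 1]
  [0, 0, 3]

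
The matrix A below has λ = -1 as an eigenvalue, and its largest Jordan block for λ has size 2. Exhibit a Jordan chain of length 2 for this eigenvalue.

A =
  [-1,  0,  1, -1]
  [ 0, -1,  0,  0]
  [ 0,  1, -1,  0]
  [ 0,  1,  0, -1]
A Jordan chain for λ = -1 of length 2:
v_1 = (0, 0, 1, 1)ᵀ
v_2 = (0, 1, 0, 0)ᵀ

Let N = A − (-1)·I. We want v_2 with N^2 v_2 = 0 but N^1 v_2 ≠ 0; then v_{j-1} := N · v_j for j = 2, …, 2.

Pick v_2 = (0, 1, 0, 0)ᵀ.
Then v_1 = N · v_2 = (0, 0, 1, 1)ᵀ.

Sanity check: (A − (-1)·I) v_1 = (0, 0, 0, 0)ᵀ = 0. ✓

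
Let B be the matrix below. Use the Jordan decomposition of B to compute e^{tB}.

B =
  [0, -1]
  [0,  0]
e^{tB} =
  [1, -t]
  [0, 1]

Strategy: write B = P · J · P⁻¹ where J is a Jordan canonical form, so e^{tB} = P · e^{tJ} · P⁻¹, and e^{tJ} can be computed block-by-block.

B has Jordan form
J =
  [0, 1]
  [0, 0]
(up to reordering of blocks).

Per-block formulas:
  For a 2×2 Jordan block J_2(0): exp(t · J_2(0)) = e^(0t)·(I + t·N), where N is the 2×2 nilpotent shift.

After assembling e^{tJ} and conjugating by P, we get:

e^{tB} =
  [1, -t]
  [0, 1]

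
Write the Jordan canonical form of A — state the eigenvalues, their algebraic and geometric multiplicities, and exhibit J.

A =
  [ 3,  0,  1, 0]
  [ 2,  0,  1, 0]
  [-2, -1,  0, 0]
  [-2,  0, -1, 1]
J_3(1) ⊕ J_1(1)

The characteristic polynomial is
  det(x·I − A) = x^4 - 4*x^3 + 6*x^2 - 4*x + 1 = (x - 1)^4

Eigenvalues and multiplicities (the geometric multiplicity of λ is n − rank(A − λI), which equals the number of Jordan blocks for λ):
  λ = 1: algebraic multiplicity = 4, geometric multiplicity = 2

Determining the block sizes for each eigenvalue:
  λ = 1: with am = 4 and gm = 2, the partition is not yet determined (e.g. several partitions of 4 into 2 parts exist). Let N = A − (1)·I. Computing rank(N^1) = 2, rank(N^2) = 1, rank(N^3) = 0; the number of blocks of size ≥ j is rank(N^{j−1}) − rank(N^j), giving [2, 1, 1]. So we have 1 block(s) of size 3, 1 block(s) of size 1 → block sizes [3, 1]

Assembling the blocks gives a Jordan form
J =
  [1, 1, 0, 0]
  [0, 1, 1, 0]
  [0, 0, 1, 0]
  [0, 0, 0, 1]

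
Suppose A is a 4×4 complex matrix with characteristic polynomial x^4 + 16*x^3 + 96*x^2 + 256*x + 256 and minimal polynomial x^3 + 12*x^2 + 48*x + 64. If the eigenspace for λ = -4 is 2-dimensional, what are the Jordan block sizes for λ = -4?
Block sizes for λ = -4: [3, 1]

Step 1 — from the characteristic polynomial, algebraic multiplicity of λ = -4 is 4. From dim ker(A − (-4)·I) = 2, there are exactly 2 Jordan blocks for λ = -4.
Step 2 — from the minimal polynomial, the factor (x + 4)^3 tells us the largest block for λ = -4 has size 3.
Step 3 — with total size 4, 2 blocks, and largest block 3, the block sizes (in nonincreasing order) are [3, 1].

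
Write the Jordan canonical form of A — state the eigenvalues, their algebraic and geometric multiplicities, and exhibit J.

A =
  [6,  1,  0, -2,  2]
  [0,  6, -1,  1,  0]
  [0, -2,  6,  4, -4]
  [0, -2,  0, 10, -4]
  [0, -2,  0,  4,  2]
J_3(6) ⊕ J_1(6) ⊕ J_1(6)

The characteristic polynomial is
  det(x·I − A) = x^5 - 30*x^4 + 360*x^3 - 2160*x^2 + 6480*x - 7776 = (x - 6)^5

Eigenvalues and multiplicities (the geometric multiplicity of λ is n − rank(A − λI), which equals the number of Jordan blocks for λ):
  λ = 6: algebraic multiplicity = 5, geometric multiplicity = 3

Determining the block sizes for each eigenvalue:
  λ = 6: with am = 5 and gm = 3, the partition is not yet determined (e.g. several partitions of 5 into 3 parts exist). Let N = A − (6)·I. Computing rank(N^1) = 2, rank(N^2) = 1, rank(N^3) = 0; the number of blocks of size ≥ j is rank(N^{j−1}) − rank(N^j), giving [3, 1, 1]. So we have 1 block(s) of size 3, 2 block(s) of size 1 → block sizes [3, 1, 1]

Assembling the blocks gives a Jordan form
J =
  [6, 1, 0, 0, 0]
  [0, 6, 1, 0, 0]
  [0, 0, 6, 0, 0]
  [0, 0, 0, 6, 0]
  [0, 0, 0, 0, 6]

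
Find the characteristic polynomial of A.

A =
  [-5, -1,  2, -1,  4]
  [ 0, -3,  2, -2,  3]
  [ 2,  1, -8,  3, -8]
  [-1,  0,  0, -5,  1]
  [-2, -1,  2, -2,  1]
x^5 + 20*x^4 + 160*x^3 + 640*x^2 + 1280*x + 1024

Expanding det(x·I − A) (e.g. by cofactor expansion or by noting that A is similar to its Jordan form J, which has the same characteristic polynomial as A) gives
  χ_A(x) = x^5 + 20*x^4 + 160*x^3 + 640*x^2 + 1280*x + 1024
which factors as (x + 4)^5. The eigenvalues (with algebraic multiplicities) are λ = -4 with multiplicity 5.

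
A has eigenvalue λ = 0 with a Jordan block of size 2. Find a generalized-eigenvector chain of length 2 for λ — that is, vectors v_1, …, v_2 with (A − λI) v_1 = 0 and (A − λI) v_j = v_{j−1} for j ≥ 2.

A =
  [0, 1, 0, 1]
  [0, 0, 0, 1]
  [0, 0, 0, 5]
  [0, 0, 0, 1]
A Jordan chain for λ = 0 of length 2:
v_1 = (1, 0, 0, 0)ᵀ
v_2 = (0, 1, 0, 0)ᵀ

Let N = A − (0)·I. We want v_2 with N^2 v_2 = 0 but N^1 v_2 ≠ 0; then v_{j-1} := N · v_j for j = 2, …, 2.

Pick v_2 = (0, 1, 0, 0)ᵀ.
Then v_1 = N · v_2 = (1, 0, 0, 0)ᵀ.

Sanity check: (A − (0)·I) v_1 = (0, 0, 0, 0)ᵀ = 0. ✓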